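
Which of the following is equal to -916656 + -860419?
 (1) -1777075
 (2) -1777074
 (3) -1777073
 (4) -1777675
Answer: 1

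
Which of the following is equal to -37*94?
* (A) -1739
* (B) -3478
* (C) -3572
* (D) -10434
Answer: B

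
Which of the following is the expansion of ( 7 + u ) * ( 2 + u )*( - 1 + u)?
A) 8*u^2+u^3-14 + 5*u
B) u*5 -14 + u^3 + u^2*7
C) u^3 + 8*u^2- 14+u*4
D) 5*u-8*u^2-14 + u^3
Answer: A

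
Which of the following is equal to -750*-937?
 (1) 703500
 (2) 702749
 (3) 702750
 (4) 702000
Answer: 3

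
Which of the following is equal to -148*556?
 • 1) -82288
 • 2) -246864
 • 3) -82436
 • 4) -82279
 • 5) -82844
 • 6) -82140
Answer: 1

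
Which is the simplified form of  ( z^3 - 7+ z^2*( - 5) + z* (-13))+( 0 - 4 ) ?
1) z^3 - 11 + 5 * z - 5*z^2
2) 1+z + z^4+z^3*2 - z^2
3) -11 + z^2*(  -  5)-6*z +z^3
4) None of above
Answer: 4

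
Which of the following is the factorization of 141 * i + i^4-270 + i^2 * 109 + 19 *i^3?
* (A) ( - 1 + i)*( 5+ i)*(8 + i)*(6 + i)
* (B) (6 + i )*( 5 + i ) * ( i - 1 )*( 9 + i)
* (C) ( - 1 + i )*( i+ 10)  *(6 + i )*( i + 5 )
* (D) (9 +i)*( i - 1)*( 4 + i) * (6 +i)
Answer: B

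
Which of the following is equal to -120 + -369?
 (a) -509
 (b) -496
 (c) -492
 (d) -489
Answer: d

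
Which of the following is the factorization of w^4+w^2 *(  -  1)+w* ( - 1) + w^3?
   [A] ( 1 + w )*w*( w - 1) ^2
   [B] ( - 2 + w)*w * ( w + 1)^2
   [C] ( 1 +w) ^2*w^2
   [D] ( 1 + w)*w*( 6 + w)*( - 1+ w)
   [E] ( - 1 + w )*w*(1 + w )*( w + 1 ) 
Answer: E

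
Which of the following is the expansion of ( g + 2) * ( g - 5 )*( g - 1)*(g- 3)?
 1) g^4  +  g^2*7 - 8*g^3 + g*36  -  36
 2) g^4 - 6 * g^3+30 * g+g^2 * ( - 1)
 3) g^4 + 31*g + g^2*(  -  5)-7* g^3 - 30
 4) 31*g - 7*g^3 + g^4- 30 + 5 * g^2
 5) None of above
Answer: 4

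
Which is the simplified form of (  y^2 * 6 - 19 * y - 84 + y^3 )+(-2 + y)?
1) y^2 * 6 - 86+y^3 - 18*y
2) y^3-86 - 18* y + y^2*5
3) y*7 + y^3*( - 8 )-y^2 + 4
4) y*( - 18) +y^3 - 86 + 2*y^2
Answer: 1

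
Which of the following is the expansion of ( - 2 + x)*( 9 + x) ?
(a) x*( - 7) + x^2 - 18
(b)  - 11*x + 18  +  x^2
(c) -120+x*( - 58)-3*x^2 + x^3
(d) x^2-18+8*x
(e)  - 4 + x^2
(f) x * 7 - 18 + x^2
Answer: f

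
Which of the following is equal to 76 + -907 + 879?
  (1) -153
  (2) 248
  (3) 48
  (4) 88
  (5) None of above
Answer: 3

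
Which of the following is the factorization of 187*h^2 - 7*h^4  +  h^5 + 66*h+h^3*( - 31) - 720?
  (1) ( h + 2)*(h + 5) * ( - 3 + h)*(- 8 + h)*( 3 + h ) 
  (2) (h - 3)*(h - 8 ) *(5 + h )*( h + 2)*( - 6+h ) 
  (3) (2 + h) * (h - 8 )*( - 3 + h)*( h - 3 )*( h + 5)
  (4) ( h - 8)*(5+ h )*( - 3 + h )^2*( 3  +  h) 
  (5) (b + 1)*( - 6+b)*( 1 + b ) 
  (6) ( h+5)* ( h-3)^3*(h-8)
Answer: 3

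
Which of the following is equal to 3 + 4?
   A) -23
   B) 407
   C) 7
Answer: C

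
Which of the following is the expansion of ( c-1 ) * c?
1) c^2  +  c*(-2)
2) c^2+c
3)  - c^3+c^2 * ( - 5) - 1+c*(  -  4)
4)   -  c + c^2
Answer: 4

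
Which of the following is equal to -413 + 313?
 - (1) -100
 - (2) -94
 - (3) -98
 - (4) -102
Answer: 1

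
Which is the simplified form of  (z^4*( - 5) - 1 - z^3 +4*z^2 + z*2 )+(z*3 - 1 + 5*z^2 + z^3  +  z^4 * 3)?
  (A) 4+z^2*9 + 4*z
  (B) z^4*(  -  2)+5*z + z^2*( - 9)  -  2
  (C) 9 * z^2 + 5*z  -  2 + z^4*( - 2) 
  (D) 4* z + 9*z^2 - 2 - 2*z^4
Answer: C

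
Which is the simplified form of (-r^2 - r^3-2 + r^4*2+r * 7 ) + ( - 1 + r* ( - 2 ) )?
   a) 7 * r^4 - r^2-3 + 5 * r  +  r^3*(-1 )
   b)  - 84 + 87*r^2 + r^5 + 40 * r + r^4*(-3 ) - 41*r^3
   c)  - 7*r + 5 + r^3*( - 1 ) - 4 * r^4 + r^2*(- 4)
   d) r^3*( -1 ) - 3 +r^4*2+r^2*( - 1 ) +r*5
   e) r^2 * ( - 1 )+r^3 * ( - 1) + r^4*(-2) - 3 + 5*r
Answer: d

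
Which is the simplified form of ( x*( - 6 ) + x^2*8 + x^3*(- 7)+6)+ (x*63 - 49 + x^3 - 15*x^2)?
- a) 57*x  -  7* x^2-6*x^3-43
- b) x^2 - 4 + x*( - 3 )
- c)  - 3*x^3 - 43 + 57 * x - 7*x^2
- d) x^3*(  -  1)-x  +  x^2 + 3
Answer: a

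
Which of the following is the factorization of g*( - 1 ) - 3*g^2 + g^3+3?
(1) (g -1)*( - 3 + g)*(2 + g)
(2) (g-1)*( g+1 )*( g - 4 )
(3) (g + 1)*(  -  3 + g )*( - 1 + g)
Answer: 3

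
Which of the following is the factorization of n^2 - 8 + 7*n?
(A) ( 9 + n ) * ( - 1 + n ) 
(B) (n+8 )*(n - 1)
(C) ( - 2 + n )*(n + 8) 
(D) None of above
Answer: B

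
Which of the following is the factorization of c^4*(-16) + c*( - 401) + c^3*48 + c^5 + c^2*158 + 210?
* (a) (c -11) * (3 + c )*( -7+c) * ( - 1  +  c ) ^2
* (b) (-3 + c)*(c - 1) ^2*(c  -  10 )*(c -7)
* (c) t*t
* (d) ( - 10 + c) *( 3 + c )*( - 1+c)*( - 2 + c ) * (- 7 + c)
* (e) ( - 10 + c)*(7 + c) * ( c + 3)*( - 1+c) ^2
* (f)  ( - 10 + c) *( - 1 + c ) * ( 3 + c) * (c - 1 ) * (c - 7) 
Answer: f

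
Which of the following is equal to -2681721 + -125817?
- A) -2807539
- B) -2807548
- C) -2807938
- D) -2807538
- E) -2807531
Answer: D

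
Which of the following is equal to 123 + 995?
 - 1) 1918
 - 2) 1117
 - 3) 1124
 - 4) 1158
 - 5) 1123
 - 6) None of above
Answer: 6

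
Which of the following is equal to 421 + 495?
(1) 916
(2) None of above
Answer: 1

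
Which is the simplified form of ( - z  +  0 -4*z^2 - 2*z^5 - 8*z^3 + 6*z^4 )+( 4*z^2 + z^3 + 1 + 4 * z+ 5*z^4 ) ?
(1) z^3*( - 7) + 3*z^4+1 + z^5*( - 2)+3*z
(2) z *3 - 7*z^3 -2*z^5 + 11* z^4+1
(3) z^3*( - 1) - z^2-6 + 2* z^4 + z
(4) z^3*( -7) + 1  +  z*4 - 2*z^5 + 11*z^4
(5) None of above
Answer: 2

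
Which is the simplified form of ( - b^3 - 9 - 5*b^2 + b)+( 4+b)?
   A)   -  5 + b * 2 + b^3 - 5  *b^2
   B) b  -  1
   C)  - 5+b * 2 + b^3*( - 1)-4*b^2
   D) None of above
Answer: D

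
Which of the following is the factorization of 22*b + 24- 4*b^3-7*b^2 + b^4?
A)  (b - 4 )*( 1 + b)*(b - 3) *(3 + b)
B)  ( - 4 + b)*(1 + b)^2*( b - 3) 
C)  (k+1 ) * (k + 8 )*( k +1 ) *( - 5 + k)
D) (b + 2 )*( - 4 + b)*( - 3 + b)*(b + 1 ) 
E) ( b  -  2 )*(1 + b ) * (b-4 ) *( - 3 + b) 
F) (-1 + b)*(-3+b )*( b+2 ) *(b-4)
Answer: D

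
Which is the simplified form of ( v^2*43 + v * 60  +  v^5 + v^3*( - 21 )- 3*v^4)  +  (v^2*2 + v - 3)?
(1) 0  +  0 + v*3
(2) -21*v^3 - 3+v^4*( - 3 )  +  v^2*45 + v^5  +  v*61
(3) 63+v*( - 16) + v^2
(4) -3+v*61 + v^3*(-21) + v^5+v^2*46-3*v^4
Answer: 2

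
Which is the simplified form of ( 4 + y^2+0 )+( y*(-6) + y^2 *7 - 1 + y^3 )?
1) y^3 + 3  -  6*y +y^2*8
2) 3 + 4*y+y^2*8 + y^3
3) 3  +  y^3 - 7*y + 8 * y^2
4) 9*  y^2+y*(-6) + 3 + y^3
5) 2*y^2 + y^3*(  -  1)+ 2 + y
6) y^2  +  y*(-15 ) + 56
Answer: 1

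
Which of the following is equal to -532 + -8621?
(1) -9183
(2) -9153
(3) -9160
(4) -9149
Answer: 2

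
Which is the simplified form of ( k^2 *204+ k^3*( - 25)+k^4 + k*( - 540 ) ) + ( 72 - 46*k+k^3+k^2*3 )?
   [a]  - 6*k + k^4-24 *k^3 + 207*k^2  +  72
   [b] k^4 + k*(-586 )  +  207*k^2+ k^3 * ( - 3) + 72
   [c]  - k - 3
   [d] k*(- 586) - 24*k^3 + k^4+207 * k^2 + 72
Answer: d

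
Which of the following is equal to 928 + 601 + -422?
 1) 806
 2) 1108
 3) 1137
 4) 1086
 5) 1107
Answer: 5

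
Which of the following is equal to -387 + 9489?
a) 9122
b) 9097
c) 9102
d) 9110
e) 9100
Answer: c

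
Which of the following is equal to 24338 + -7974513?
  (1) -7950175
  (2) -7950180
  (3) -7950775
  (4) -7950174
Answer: 1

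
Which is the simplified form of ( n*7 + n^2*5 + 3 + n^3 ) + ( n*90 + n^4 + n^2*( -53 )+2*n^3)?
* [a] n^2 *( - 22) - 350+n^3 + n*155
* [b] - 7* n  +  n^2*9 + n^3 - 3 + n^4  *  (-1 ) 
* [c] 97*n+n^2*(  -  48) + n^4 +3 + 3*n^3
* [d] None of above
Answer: c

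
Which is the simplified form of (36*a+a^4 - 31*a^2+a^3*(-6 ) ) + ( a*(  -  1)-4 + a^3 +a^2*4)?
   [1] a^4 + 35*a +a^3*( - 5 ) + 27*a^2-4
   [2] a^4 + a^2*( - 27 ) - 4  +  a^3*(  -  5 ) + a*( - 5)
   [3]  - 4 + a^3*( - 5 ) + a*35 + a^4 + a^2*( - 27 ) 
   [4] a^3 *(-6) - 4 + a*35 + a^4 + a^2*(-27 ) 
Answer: 3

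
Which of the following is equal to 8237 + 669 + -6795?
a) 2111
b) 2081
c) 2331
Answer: a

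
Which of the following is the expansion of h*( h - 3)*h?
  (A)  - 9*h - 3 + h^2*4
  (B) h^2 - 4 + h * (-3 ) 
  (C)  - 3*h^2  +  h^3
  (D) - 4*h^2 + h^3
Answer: C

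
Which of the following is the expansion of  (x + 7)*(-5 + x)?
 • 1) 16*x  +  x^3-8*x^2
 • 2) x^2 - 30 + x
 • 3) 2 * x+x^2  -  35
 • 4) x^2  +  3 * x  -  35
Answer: 3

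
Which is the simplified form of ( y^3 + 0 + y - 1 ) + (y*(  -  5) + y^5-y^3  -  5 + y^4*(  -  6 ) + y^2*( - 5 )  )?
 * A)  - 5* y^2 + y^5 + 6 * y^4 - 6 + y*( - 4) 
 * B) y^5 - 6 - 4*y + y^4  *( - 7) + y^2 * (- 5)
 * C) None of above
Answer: C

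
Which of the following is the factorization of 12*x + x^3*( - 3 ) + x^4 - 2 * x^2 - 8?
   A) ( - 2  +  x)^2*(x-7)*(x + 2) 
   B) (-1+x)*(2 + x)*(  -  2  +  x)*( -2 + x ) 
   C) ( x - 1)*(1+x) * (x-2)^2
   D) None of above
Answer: B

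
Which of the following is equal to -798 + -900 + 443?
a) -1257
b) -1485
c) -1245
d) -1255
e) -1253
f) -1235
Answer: d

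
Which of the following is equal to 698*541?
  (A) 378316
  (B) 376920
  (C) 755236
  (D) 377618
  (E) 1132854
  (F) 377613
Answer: D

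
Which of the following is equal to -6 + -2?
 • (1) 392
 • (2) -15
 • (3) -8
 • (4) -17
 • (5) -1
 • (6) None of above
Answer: 3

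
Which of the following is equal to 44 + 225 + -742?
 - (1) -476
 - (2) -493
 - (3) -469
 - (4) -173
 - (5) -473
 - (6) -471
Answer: 5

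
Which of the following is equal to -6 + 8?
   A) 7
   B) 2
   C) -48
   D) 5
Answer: B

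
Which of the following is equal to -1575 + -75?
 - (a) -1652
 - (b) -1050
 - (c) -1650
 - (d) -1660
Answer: c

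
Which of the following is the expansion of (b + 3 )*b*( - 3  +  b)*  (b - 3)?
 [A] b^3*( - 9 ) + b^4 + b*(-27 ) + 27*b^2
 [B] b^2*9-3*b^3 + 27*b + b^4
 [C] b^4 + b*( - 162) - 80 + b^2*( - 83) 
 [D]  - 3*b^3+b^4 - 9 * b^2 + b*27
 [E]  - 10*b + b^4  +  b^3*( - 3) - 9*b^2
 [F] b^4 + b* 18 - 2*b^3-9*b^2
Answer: D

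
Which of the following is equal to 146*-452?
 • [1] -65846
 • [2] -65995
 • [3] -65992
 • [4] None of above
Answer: 3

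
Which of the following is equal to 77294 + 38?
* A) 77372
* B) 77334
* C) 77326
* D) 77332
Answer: D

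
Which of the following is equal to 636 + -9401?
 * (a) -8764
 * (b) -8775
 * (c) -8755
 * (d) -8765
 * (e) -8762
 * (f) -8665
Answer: d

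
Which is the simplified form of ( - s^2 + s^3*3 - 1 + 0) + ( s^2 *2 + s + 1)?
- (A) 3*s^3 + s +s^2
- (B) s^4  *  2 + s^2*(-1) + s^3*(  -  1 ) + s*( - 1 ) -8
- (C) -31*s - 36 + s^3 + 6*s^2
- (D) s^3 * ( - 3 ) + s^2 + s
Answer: A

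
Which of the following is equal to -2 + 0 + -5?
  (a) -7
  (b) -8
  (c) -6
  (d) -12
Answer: a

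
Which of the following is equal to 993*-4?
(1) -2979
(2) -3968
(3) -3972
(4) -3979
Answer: 3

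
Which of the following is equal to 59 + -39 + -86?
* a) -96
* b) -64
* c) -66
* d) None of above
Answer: c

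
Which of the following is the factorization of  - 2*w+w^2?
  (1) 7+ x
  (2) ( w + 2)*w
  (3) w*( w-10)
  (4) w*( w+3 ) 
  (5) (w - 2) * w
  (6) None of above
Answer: 5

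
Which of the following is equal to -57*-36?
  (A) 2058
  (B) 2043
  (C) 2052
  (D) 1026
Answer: C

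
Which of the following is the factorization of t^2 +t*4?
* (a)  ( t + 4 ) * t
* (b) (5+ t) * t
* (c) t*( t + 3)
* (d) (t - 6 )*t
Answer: a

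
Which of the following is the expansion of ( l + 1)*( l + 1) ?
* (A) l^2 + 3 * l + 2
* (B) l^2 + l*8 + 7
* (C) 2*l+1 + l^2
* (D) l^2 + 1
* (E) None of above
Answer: C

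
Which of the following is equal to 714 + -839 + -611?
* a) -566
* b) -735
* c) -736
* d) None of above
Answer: c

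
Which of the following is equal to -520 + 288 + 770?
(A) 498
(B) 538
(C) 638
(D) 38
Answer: B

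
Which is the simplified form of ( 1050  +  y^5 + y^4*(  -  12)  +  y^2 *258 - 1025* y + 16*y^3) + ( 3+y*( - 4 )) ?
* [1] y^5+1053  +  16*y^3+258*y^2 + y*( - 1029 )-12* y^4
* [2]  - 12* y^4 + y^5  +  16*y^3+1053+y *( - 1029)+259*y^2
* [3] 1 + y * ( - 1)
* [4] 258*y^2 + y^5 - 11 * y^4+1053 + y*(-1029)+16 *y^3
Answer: 1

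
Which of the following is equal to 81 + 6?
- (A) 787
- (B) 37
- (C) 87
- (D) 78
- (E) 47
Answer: C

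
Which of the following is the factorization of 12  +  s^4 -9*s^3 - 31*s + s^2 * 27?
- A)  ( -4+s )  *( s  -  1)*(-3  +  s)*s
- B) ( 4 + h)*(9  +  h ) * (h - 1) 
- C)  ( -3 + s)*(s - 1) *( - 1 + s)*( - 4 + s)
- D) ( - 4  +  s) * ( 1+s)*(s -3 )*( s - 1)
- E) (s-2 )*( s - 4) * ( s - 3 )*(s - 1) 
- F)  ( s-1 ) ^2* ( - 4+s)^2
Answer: C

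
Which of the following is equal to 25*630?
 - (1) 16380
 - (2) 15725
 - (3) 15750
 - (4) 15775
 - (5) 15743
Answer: 3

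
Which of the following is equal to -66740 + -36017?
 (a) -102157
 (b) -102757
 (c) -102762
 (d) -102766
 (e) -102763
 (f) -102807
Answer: b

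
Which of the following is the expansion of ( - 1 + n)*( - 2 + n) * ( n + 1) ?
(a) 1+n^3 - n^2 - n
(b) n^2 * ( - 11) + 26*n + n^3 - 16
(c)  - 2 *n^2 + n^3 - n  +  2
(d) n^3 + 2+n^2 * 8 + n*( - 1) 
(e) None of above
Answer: c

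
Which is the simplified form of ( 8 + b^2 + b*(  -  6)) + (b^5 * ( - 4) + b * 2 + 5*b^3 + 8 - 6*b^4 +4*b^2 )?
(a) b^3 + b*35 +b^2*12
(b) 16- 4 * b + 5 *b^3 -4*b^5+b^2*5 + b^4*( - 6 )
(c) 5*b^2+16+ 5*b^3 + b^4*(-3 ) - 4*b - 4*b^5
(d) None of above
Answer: b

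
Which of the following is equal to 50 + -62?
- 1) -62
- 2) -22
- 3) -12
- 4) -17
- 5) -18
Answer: 3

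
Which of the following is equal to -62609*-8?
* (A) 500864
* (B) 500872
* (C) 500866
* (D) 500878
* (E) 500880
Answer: B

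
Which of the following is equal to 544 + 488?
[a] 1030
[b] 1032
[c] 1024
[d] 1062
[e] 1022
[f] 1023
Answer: b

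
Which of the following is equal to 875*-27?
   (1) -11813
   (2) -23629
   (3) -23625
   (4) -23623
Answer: 3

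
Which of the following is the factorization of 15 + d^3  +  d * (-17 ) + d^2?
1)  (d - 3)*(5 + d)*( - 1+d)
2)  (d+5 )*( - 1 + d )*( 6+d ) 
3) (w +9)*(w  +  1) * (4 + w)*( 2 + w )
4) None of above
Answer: 1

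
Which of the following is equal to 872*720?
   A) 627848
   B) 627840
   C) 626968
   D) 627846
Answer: B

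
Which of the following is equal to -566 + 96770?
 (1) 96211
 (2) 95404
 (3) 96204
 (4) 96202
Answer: 3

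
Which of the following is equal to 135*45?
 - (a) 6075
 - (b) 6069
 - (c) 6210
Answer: a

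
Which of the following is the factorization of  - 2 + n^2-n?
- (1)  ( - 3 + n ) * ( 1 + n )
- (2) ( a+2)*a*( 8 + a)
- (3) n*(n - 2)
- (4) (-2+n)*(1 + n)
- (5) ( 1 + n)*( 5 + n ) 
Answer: 4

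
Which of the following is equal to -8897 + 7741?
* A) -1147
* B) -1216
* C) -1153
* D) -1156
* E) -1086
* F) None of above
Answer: D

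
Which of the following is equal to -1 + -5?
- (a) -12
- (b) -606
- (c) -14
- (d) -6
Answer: d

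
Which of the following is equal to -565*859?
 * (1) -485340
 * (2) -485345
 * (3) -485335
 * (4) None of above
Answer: 3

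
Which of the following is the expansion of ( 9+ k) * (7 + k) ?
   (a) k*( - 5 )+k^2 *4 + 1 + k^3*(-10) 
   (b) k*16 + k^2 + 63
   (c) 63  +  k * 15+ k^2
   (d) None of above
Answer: b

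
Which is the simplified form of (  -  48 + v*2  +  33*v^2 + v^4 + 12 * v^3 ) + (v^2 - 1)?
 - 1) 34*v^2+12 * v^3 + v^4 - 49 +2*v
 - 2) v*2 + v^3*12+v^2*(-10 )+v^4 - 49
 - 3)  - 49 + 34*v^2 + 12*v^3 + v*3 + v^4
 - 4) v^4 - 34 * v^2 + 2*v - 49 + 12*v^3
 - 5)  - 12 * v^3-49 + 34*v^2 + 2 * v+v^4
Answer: 1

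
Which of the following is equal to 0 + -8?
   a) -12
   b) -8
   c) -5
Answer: b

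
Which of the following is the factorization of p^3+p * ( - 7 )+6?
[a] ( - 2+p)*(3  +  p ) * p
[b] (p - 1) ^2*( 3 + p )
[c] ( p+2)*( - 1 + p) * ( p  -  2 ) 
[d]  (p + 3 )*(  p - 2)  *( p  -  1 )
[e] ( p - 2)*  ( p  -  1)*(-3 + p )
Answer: d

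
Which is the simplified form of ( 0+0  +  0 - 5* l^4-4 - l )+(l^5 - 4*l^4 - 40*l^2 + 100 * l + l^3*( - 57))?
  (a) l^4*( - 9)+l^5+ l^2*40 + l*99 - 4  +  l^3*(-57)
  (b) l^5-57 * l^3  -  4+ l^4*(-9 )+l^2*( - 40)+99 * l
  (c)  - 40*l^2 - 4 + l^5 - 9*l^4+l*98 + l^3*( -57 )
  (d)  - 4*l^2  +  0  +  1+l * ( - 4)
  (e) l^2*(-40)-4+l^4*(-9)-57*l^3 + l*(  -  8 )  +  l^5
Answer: b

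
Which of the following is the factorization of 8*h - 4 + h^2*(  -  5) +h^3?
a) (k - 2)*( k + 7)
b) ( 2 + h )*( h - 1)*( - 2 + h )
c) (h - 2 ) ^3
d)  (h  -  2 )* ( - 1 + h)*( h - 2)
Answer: d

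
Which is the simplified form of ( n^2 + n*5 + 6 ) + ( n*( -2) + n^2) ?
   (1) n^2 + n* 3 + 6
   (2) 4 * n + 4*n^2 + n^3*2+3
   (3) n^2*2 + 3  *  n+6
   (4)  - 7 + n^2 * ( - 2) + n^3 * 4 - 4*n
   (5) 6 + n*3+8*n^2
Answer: 3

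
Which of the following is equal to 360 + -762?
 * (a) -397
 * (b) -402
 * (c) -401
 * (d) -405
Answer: b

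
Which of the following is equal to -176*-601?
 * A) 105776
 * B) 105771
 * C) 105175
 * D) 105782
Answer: A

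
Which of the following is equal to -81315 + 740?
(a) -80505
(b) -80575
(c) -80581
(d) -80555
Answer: b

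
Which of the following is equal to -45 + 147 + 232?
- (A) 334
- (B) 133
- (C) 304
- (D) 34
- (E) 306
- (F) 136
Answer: A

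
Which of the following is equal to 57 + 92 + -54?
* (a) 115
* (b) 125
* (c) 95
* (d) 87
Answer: c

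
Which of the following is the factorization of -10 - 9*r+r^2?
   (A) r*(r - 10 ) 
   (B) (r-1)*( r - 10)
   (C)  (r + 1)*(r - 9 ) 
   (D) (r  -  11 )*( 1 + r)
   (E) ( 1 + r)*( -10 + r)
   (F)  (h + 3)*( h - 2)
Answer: E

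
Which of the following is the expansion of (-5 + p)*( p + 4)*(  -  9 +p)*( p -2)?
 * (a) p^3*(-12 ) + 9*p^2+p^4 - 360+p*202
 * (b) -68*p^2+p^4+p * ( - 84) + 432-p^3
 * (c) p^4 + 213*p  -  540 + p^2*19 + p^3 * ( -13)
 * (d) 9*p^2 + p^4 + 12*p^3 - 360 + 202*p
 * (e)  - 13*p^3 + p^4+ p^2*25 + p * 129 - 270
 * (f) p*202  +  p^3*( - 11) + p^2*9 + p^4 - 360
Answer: a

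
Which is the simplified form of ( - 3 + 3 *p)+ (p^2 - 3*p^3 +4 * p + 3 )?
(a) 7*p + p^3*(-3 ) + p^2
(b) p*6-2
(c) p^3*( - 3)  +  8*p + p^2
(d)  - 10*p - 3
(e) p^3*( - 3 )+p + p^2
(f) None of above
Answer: a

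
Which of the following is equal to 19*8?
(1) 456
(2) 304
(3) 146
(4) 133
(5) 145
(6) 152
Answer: 6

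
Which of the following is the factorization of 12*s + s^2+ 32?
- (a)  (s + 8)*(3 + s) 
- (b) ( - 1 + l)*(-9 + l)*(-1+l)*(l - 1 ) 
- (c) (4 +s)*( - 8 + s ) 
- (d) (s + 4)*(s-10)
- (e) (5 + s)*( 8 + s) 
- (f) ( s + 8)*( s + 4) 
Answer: f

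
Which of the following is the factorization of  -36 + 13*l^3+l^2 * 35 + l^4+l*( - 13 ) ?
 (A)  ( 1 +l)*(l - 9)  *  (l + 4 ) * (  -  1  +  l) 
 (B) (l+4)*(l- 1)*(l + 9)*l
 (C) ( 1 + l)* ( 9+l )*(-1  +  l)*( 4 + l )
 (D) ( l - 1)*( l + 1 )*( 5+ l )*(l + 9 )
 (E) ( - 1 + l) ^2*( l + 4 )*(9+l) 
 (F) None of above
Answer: C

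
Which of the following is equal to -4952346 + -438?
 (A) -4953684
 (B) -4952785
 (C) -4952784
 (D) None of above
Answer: C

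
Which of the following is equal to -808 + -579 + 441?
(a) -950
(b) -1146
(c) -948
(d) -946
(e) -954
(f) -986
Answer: d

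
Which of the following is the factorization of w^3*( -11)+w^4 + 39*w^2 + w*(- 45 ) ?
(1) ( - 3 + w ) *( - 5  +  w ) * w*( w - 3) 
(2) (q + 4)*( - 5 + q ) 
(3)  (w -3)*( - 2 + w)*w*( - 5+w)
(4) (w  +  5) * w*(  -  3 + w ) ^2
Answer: 1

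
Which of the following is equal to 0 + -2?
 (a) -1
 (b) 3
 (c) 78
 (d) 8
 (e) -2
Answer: e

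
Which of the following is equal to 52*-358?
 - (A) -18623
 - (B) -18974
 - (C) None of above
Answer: C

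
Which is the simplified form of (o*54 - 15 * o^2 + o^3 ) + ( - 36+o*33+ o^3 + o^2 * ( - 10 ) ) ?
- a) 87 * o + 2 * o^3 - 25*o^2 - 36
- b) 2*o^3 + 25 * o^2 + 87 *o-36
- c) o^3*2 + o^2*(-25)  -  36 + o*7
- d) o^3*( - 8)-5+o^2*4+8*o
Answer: a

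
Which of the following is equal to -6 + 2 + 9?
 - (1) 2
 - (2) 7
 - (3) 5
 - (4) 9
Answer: 3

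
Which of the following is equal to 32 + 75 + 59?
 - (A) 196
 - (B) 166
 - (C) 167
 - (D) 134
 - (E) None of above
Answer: B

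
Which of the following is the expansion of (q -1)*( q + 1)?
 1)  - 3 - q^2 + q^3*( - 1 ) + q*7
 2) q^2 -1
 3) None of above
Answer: 2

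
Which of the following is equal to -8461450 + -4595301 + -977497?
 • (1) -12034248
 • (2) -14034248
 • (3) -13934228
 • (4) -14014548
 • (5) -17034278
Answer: 2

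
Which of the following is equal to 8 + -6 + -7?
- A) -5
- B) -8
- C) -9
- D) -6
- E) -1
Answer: A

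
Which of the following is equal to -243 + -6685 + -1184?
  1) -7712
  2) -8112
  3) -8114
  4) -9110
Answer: 2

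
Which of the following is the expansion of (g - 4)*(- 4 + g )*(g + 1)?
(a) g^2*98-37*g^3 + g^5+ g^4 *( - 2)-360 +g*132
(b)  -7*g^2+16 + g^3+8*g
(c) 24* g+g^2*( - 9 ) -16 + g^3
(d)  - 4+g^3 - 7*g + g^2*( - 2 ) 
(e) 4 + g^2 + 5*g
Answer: b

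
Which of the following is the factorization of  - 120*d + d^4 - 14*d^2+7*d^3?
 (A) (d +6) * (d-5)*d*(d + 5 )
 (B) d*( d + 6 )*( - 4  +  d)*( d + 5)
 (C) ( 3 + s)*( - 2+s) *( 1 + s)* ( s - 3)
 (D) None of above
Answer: B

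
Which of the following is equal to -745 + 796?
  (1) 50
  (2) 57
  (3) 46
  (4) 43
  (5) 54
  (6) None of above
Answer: 6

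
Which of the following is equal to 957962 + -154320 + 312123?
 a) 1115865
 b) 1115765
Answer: b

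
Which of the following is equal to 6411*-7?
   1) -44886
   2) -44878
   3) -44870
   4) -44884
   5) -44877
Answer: 5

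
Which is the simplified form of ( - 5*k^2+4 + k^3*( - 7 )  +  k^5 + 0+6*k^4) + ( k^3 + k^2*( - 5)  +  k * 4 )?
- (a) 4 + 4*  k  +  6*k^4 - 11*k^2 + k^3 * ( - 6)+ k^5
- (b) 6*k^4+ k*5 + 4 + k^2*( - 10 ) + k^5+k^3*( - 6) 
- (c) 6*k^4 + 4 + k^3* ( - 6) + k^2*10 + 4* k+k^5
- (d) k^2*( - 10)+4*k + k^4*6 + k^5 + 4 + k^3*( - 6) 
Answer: d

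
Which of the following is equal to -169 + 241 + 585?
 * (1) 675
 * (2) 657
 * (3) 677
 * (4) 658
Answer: 2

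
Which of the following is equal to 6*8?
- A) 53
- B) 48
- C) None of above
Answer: B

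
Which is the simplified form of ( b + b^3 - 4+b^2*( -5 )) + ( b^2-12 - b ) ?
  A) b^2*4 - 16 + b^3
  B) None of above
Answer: B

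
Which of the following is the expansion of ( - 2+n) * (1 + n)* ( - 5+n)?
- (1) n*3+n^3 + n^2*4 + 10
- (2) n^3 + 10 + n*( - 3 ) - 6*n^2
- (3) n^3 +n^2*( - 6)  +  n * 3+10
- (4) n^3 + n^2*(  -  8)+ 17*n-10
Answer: 3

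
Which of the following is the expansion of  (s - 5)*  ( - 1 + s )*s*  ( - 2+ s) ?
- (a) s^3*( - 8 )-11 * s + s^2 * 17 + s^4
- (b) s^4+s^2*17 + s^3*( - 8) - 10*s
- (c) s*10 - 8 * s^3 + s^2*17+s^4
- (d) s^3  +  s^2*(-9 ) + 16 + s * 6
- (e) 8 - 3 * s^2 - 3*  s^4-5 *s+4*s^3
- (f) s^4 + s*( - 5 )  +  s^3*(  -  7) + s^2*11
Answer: b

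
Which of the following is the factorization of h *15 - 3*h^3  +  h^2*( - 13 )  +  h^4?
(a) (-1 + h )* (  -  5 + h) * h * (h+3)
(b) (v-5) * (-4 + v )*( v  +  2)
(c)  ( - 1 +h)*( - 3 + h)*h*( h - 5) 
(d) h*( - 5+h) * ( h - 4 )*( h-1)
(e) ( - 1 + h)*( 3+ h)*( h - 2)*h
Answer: a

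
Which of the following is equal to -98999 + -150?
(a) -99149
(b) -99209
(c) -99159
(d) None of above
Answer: a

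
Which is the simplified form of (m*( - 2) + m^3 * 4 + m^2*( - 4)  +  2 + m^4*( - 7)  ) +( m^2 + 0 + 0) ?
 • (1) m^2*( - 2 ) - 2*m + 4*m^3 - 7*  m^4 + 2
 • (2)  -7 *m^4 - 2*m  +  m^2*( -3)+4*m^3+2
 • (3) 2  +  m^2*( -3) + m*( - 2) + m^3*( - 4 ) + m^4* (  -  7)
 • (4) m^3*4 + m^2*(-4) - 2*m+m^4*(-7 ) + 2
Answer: 2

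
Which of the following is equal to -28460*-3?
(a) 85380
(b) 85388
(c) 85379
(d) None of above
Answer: a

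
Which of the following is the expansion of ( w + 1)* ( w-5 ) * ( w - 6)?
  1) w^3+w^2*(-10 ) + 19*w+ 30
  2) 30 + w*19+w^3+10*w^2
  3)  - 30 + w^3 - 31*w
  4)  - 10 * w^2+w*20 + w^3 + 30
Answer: 1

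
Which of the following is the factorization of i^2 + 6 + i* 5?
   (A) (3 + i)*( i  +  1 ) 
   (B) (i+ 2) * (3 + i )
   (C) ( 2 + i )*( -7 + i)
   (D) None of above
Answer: B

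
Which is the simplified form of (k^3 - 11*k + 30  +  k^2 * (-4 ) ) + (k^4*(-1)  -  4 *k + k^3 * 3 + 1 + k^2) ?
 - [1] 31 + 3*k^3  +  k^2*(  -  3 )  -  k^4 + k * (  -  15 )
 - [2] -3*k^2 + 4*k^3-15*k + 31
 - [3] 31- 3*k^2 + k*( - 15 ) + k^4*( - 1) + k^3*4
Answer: 3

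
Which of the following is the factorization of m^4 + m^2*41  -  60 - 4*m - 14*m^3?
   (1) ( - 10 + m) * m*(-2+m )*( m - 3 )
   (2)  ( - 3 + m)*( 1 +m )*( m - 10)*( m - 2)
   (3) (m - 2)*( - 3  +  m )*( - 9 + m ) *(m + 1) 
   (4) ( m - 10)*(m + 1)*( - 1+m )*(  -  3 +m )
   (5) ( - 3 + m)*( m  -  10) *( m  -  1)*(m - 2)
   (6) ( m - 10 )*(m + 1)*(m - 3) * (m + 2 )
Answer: 2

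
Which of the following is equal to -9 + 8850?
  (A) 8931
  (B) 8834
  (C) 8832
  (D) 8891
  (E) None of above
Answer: E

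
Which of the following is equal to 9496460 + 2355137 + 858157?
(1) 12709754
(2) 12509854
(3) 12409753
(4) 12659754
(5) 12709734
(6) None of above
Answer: 1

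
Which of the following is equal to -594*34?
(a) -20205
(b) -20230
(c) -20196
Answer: c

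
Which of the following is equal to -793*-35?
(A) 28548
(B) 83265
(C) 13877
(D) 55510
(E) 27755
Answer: E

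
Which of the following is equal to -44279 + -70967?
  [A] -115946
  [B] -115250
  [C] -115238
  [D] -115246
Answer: D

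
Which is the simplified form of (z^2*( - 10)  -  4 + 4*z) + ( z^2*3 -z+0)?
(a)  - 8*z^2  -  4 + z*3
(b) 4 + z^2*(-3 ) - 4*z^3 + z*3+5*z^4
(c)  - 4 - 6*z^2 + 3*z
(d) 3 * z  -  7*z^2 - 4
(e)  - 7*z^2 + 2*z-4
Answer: d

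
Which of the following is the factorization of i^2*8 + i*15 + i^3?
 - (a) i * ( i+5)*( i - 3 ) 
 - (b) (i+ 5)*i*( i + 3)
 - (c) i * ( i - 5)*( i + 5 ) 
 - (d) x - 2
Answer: b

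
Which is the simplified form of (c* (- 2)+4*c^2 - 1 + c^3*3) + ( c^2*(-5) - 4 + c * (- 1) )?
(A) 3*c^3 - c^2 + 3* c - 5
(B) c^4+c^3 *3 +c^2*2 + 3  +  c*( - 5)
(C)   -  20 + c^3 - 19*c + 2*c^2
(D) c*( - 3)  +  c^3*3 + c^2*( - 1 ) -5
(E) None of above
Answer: D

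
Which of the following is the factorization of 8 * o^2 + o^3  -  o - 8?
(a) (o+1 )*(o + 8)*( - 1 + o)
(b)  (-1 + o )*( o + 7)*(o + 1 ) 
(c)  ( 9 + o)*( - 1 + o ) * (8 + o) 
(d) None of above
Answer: a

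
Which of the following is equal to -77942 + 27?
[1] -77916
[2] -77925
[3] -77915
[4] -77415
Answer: 3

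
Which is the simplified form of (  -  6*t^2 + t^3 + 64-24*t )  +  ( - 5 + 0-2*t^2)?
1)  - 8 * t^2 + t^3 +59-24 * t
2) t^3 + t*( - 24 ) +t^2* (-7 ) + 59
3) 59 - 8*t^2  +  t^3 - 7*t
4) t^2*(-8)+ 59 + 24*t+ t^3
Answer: 1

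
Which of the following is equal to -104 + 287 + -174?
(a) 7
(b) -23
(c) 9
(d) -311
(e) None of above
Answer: c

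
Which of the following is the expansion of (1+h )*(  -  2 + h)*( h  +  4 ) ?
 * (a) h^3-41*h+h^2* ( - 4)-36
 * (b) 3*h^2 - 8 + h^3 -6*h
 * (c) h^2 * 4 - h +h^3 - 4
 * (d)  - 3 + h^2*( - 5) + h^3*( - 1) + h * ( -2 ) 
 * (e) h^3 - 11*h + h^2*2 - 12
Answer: b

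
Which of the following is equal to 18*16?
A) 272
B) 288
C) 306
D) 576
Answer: B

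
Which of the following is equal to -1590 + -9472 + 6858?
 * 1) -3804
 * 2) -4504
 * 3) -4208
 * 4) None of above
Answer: 4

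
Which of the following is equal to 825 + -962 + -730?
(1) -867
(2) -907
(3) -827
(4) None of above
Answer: 1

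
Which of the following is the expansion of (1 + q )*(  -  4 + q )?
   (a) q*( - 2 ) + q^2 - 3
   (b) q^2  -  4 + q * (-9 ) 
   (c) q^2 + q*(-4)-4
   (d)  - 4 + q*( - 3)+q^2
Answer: d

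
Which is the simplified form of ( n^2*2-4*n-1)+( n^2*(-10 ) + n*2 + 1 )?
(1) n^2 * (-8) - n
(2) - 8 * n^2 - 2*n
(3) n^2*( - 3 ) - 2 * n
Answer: 2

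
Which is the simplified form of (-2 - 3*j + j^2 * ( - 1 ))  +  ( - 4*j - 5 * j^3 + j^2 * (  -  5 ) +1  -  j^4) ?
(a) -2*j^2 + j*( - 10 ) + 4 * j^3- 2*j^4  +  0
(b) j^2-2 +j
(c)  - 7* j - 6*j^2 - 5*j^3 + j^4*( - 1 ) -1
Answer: c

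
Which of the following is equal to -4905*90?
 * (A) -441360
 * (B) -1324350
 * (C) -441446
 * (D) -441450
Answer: D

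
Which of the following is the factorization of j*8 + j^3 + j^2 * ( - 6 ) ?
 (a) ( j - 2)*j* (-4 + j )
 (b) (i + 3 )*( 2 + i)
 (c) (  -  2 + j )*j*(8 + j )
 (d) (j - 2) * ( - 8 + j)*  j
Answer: a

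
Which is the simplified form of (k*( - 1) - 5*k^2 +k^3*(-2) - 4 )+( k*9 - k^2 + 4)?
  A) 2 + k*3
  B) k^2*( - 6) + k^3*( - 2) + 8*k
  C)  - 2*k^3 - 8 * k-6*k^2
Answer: B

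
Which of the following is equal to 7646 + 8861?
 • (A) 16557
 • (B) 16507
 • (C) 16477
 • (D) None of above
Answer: B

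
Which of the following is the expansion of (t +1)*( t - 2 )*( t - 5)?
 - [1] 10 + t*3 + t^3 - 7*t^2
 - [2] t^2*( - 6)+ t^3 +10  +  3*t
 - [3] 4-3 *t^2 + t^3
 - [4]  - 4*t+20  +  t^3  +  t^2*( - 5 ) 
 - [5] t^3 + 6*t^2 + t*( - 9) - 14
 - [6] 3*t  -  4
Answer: 2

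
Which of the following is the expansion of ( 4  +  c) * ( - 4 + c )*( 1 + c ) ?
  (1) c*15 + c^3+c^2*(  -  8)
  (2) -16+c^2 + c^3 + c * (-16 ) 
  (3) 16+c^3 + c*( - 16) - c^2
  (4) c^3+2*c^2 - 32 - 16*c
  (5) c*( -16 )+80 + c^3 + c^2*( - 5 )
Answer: 2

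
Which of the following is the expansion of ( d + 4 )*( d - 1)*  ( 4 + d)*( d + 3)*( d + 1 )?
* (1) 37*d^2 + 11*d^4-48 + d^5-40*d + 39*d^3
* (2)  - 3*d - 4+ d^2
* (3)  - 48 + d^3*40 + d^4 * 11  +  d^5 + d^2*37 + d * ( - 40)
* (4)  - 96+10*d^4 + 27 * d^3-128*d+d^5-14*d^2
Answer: 1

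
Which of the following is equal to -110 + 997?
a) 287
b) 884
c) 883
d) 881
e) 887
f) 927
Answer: e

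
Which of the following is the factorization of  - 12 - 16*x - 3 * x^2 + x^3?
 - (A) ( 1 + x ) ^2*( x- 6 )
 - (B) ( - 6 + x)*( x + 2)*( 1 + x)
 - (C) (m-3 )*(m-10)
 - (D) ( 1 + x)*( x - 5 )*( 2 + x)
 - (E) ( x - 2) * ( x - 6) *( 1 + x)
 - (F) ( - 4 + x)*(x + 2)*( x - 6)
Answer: B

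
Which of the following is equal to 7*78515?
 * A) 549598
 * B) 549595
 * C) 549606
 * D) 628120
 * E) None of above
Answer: E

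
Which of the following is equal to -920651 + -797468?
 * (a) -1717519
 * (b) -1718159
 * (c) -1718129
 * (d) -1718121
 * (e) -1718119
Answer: e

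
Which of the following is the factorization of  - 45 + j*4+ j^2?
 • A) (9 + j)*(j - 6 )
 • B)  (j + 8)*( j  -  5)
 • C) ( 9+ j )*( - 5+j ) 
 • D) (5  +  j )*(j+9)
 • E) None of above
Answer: C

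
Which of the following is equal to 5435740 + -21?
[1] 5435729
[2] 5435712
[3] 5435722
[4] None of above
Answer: 4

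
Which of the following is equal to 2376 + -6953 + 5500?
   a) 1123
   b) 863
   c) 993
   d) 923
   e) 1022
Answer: d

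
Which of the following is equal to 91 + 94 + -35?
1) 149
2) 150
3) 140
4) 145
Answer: 2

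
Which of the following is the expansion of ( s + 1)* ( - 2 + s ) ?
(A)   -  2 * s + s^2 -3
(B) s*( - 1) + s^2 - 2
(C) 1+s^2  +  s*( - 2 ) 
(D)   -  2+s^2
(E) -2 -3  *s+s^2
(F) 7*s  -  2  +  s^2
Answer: B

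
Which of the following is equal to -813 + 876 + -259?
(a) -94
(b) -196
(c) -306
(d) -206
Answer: b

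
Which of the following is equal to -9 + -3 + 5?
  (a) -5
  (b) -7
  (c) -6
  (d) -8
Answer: b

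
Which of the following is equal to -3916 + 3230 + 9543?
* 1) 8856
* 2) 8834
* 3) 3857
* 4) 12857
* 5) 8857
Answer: 5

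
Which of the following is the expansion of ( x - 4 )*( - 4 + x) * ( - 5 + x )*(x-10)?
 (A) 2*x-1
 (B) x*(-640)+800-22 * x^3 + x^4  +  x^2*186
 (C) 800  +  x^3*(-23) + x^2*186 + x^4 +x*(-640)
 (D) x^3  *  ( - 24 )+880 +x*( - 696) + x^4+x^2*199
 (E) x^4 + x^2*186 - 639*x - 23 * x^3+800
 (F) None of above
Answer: C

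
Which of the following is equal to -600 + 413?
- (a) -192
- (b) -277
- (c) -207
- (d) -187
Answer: d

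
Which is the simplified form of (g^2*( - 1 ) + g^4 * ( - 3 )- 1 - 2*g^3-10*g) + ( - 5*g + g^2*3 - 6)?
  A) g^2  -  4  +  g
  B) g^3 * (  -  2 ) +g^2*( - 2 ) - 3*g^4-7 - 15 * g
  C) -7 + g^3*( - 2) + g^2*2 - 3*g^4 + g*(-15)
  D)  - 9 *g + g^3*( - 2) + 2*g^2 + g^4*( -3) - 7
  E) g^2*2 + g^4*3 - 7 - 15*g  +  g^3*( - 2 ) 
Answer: C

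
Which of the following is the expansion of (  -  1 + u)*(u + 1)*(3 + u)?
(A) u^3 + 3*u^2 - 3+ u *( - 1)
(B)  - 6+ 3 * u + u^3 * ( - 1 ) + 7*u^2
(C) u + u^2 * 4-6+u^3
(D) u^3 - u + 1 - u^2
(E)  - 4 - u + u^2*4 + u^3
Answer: A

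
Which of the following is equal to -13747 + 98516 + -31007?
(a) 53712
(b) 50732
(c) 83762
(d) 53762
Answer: d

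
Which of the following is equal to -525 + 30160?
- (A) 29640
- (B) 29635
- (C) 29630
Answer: B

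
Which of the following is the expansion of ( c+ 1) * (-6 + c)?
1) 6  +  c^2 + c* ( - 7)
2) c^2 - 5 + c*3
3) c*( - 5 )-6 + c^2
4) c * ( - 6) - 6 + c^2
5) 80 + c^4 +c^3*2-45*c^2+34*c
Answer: 3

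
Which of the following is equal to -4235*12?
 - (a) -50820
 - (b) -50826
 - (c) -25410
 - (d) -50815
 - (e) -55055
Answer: a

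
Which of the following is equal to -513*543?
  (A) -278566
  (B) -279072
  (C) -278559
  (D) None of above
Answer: C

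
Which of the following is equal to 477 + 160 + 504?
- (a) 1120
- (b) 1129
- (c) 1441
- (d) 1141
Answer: d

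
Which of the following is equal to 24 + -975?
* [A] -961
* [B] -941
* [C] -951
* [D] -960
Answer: C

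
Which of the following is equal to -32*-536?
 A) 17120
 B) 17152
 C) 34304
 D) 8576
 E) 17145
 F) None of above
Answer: B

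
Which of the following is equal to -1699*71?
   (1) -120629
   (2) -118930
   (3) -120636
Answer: 1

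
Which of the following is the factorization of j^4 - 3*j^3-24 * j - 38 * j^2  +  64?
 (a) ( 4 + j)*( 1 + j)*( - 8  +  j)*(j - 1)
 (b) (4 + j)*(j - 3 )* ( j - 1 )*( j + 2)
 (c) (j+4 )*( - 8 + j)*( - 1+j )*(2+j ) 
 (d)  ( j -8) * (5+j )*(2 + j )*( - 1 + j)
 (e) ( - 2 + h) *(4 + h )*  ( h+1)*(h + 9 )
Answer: c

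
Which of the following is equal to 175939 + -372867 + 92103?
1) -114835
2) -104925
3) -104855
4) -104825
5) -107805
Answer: 4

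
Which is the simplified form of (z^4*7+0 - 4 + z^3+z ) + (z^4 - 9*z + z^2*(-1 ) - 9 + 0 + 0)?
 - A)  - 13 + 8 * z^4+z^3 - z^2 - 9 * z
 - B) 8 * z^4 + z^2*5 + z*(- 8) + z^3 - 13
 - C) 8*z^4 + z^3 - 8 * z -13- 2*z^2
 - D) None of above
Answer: D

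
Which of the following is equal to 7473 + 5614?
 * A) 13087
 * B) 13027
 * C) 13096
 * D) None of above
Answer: A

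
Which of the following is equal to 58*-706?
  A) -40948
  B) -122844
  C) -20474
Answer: A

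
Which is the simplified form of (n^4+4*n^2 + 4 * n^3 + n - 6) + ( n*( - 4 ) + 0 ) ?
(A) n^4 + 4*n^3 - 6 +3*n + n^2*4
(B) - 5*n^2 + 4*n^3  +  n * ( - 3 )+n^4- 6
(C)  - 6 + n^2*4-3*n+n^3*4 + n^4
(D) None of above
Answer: C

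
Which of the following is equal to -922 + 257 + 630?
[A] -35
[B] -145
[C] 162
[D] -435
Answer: A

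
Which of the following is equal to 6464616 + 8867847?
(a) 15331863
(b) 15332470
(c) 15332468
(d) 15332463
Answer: d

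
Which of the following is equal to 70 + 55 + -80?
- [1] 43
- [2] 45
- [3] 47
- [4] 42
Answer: 2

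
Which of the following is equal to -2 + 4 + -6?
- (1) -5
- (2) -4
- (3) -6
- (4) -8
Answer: 2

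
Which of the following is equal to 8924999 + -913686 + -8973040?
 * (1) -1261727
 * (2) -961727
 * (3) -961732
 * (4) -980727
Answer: 2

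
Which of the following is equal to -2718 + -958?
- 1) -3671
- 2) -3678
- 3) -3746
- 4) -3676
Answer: 4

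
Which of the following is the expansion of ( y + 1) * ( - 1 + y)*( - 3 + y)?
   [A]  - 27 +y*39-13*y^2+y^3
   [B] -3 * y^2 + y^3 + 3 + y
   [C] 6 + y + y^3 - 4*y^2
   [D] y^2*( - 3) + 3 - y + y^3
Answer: D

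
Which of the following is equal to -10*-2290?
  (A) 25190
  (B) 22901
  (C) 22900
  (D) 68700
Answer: C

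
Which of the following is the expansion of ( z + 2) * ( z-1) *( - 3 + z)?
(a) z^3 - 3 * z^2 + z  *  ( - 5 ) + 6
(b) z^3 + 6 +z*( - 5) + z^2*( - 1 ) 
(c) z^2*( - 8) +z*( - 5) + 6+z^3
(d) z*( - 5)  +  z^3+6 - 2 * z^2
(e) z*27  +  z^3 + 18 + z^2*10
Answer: d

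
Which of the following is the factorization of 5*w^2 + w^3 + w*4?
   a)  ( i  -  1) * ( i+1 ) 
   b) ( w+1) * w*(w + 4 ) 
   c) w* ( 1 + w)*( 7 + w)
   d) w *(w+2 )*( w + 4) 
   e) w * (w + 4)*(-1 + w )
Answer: b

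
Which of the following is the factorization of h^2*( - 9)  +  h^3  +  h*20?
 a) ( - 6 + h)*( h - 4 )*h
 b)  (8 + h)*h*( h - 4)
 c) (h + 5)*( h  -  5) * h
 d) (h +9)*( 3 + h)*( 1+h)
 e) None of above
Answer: e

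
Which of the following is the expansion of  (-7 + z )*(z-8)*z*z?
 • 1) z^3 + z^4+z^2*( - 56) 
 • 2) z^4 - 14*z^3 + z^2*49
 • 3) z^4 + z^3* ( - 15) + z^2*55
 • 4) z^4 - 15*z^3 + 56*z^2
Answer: 4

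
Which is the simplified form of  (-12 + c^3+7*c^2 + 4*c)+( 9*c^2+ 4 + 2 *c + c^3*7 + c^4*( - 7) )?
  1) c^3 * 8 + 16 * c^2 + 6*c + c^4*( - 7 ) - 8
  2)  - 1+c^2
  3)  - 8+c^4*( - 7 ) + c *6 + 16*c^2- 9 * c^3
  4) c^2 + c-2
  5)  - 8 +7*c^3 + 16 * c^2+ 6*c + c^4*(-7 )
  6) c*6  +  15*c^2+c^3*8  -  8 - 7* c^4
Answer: 1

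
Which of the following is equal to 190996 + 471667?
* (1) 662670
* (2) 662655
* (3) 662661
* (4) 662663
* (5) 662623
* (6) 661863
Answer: 4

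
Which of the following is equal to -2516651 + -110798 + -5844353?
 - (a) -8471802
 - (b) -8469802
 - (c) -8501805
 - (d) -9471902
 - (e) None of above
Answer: a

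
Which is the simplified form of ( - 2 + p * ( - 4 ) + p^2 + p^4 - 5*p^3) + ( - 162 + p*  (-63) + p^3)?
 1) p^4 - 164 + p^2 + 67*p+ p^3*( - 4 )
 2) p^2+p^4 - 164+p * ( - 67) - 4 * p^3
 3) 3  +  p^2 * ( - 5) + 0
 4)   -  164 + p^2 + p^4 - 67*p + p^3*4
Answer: 2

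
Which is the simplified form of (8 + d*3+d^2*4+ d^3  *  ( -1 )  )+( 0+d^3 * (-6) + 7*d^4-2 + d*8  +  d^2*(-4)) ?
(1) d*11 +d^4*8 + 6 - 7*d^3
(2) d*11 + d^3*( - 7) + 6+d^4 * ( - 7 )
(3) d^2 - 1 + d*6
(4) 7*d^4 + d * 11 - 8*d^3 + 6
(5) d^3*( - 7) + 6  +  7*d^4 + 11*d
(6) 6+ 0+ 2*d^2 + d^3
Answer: 5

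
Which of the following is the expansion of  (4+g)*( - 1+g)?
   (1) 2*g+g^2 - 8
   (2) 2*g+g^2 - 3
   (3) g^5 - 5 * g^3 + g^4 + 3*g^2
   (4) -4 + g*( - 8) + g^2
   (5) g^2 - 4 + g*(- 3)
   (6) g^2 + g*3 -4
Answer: 6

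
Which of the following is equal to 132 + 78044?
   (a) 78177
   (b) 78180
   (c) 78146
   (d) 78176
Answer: d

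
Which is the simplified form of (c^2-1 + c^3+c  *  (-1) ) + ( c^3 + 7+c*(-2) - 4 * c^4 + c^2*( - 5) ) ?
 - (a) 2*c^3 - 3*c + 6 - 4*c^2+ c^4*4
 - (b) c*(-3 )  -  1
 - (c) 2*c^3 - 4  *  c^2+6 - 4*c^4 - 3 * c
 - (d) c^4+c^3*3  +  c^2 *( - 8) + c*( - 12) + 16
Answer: c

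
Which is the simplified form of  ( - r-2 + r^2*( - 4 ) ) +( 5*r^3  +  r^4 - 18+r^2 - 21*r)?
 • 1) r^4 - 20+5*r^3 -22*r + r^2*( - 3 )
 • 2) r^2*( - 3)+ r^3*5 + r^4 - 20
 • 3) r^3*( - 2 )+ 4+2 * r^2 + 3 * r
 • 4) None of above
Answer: 1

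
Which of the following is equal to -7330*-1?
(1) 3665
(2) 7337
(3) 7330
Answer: 3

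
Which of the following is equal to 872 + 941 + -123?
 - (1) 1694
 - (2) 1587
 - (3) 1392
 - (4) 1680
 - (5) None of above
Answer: 5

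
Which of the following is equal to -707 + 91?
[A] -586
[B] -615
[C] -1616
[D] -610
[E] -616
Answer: E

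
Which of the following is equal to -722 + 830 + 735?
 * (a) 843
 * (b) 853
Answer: a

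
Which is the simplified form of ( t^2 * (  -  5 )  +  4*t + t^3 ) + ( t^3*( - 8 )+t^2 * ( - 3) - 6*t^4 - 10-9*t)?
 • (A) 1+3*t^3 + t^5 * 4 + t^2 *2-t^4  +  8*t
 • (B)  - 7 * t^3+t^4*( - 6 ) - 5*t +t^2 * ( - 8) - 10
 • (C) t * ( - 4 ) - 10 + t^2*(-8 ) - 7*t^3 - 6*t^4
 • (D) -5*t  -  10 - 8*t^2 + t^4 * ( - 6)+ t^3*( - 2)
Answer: B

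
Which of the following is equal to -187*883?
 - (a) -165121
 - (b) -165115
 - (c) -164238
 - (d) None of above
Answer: a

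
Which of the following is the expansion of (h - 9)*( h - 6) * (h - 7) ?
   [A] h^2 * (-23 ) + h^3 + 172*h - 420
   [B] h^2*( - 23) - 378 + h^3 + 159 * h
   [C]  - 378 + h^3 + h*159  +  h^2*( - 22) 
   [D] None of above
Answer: C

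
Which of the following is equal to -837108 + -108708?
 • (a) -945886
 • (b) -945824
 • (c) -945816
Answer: c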